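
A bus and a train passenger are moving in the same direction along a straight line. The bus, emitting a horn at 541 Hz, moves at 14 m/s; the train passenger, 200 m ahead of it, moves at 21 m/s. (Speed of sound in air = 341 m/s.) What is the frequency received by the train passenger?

The train passenger is ahead, so the bus is moving toward it while the train passenger is moving away from the bus.
General Doppler shift: f' = f · (v − v_o)/(v − v_s).
f' = 541 × (341 − 21)/(341 − 14) = 541 × 320/327 ≈ 529 Hz.

529 Hz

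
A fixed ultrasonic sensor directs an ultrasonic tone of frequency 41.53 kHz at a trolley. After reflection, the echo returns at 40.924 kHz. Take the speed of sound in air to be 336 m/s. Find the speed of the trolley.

2.47 m/s

Double Doppler shift off a moving reflector: f₂ = f₀ · (v + u)/(v − u) (u > 0 toward emitter).
Rearranging, u = v · (f₂ − f₀)/(f₂ + f₀) = 336 × -0.606/82.454 ≈ -2.47 m/s.
So the trolley is moving at 2.47 m/s away from the emitter.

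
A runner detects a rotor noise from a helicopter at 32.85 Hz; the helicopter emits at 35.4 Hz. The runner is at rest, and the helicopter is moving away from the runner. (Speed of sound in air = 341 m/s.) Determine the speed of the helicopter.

f' = f · v/(v + v_s) ⇒ v_s = v · |1 − f/f'|.
v_s = 341 × |1 − 35.4/32.85| = 341 × 0.07763 ≈ 26 m/s.

26 m/s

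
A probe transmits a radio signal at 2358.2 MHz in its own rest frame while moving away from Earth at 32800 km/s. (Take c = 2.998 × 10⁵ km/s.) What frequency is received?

β = v/c = 32800/299800 = 0.1094.
Relativistic Doppler for frequency: f' = f₀ · √((1 − β)/(1 + β)).
f' = 2358.2 × √(0.8906/1.1094) = 2358.2 × 0.89597 ≈ 2112.9 MHz.

2112.9 MHz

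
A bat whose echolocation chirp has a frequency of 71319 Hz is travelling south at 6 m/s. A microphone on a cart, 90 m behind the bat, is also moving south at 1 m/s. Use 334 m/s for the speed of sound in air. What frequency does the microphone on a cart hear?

70270 Hz

The microphone on a cart is behind, so the bat is moving away from it while the microphone on a cart is moving toward the bat.
Both move, so f' = f · (v + v_o)/(v + v_s).
f' = 71319 × (334 + 1)/(334 + 6) = 71319 × 335/340 ≈ 70270 Hz.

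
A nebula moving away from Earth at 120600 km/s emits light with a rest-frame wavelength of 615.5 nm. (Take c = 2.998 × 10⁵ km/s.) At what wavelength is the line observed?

β = v/c = 120600/299800 = 0.4023.
Relativistic Doppler for wavelength: λ' = λ₀ · √((1 + β)/(1 − β)).
λ' = 615.5 × √(1.4023/0.5977) = 615.5 × 1.53166 ≈ 942.7 nm.

942.7 nm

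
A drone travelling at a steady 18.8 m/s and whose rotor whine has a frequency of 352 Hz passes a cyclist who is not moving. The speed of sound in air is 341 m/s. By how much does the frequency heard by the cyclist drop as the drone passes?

Approaching: f₁ = f · v/(v − v_s) = 352 × 341/322.2 ≈ 372.5 Hz.
Receding: f₂ = f · v/(v + v_s) = 352 × 341/359.8 ≈ 333.6 Hz.
Drop: f₁ − f₂ = 2f·v·v_s/(v² − v_s²) = 2 × 352 × 341 × 18.8/(341² − 18.8²) ≈ 38.9 Hz.

38.9 Hz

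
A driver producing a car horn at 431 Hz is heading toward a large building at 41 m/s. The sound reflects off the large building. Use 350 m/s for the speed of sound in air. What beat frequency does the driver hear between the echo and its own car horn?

114 Hz

The large building receives the sound from a moving source: f₁ = f₀ · v/(v − v_e) = 431 × 350/309 ≈ 488.2 Hz.
On the return leg the driver is a moving observer: f₂ = f₁ · (v + v_e)/v = 488.2 × 391/350 ≈ 545.4 Hz.
Beat against the emitted tone: |f₂ − f₀| = 2v_e·f₀/(v − v_e) = 2 × 41 × 431/309 ≈ 114 Hz.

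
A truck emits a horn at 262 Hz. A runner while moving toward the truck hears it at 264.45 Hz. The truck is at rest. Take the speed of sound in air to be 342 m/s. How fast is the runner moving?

f' = f · (v + v_o)/v ⇒ v_o = v · |f'/f − 1|.
v_o = 342 × |264.45/262 − 1| = 342 × 0.009351 ≈ 3.2 m/s.

3.2 m/s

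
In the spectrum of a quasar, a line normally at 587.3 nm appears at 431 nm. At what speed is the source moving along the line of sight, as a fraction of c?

0.300

λ'/λ₀ = 0.7339 < 1 (blueshift), so the source is approaching.
λ'/λ₀ = √((1 − β)/(1 + β)) for an approaching source ⇒ β = (1 − r²)/(1 + r²) with r = λ'/λ₀.
β = (1 − 0.5386)/(1 + 0.5386) ≈ 0.300.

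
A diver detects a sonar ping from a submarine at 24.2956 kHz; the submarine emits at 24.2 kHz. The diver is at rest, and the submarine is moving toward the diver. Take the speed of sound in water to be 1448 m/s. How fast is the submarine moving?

5.7 m/s

f' = f · v/(v − v_s) ⇒ v_s = v · |1 − f/f'|.
v_s = 1448 × |1 − 24.2/24.2956| = 1448 × 0.003935 ≈ 5.7 m/s.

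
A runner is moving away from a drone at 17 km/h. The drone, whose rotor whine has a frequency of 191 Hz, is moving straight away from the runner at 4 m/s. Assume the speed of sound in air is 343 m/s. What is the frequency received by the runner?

186 Hz

17 km/h = 4.722 m/s.
With source receding and observer receding, f' = f · (v − v_o)/(v + v_s).
f' = 191 × (343 − 4.722)/(343 + 4) = 191 × 338.28/347 ≈ 186 Hz.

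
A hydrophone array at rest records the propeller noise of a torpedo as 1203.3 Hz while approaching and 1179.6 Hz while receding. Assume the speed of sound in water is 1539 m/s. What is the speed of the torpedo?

15.3 m/s

f₁/f₂ = (v + v_s)/(v − v_s), so v_s = v · (f₁ − f₂)/(f₁ + f₂).
v_s = 1539 × (1203.3 − 1179.6)/(1203.3 + 1179.6) = 1539 × 23.7/2382.9 ≈ 15.3 m/s.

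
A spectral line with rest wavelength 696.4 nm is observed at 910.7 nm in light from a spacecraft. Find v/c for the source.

λ'/λ₀ = 1.3077 > 1 (redshift), so the source is receding.
λ'/λ₀ = √((1 + β)/(1 − β)) for a receding source ⇒ β = (r² − 1)/(r² + 1) with r = λ'/λ₀.
β = (1.7101 − 1)/(1.7101 + 1) ≈ 0.262.

0.262c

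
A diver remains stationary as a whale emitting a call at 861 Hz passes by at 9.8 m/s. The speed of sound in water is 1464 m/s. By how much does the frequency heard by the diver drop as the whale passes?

Approaching: f₁ = f · v/(v − v_s) = 861 × 1464/1454.2 ≈ 866.8 Hz.
Receding: f₂ = f · v/(v + v_s) = 861 × 1464/1473.8 ≈ 855.3 Hz.
Drop: f₁ − f₂ = 2f·v·v_s/(v² − v_s²) = 2 × 861 × 1464 × 9.8/(1464² − 9.8²) ≈ 11.5 Hz.

11.5 Hz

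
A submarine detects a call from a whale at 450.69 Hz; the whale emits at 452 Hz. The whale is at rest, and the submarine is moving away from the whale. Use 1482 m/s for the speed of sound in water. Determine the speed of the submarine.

4.3 m/s

f' = f · (v − v_o)/v ⇒ v_o = v · |f'/f − 1|.
v_o = 1482 × |450.69/452 − 1| = 1482 × 0.002898 ≈ 4.3 m/s.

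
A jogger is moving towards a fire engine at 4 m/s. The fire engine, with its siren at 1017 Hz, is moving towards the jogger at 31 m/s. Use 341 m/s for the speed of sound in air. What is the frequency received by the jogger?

Both move, so f' = f · (v + v_o)/(v − v_s).
f' = 1017 × (341 + 4)/(341 − 31) = 1017 × 345/310 ≈ 1132 Hz.

1132 Hz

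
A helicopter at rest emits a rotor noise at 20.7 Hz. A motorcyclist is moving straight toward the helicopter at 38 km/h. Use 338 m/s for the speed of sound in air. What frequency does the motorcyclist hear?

38 km/h = 10.56 m/s.
Only the observer moves, toward the source, so f' = f · (v + v_o)/v.
f' = 20.7 × (338 + 10.56)/338 = 20.7 × 348.56/338 ≈ 21.3 Hz.

21.3 Hz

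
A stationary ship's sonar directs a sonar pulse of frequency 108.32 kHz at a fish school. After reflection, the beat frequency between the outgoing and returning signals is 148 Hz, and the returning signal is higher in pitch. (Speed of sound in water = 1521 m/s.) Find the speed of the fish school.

Double Doppler shift off a moving reflector: f₂ = f₀ · (v + u)/(v − u) (u > 0 toward emitter).
Returning signal is higher, so f₂ = f₀ + Δf = 108320 + 148 = 108468 Hz.
Rearranging, u = v · (f₂ − f₀)/(f₂ + f₀) = 1521 × 148/216788 ≈ 1.04 m/s.
So the fish school is moving at 1.04 m/s toward the emitter.

1.04 m/s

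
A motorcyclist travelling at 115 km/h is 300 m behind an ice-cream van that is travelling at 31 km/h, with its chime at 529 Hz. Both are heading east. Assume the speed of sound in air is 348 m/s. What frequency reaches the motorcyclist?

31 km/h = 8.611 m/s; 115 km/h = 31.94 m/s.
The motorcyclist is behind, so the ice-cream van is moving away from it while the motorcyclist is moving toward the ice-cream van.
Both move, so f' = f · (v + v_o)/(v + v_s).
f' = 529 × (348 + 31.94)/(348 + 8.611) = 529 × 379.94/356.61 ≈ 564 Hz.

564 Hz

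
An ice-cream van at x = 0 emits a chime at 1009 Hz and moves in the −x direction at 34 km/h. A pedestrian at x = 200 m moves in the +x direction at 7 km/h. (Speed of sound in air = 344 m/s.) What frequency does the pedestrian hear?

976 Hz

34 km/h = 9.444 m/s; 7 km/h = 1.944 m/s.
The observer lies on the +x side, so the source is heading away from the observer and the observer is heading away from the source.
Both move, so f' = f · (v − v_o)/(v + v_s).
f' = 1009 × (344 − 1.944)/(344 + 9.444) = 1009 × 342.06/353.44 ≈ 976 Hz.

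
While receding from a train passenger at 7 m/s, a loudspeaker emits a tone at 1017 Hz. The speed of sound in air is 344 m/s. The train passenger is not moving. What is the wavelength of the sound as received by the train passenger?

34.5 cm

With the source moving away from a stationary observer, f' = f · v/(v + v_s).
f' = 1017 × 344/(344 + 7) ≈ 997 Hz.
λ' = v/f' = 344/996.718 ≈ 34.5 cm.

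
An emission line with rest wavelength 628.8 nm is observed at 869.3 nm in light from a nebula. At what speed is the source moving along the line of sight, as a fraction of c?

λ'/λ₀ = 1.3825 > 1 (redshift), so the source is receding.
λ'/λ₀ = √((1 + β)/(1 − β)) for a receding source ⇒ β = (r² − 1)/(r² + 1) with r = λ'/λ₀.
β = (1.9112 − 1)/(1.9112 + 1) ≈ 0.313.

0.313c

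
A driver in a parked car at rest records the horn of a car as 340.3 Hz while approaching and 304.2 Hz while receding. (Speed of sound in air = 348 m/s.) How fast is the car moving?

f₁/f₂ = (v + v_s)/(v − v_s), so v_s = v · (f₁ − f₂)/(f₁ + f₂).
v_s = 348 × (340.3 − 304.2)/(340.3 + 304.2) = 348 × 36.1/644.5 ≈ 19.5 m/s.

19.5 m/s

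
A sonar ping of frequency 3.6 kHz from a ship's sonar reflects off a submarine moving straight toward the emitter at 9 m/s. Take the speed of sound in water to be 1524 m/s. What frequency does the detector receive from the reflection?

At the submarine (a moving observer), f₁ = f₀ · (v + u)/v = 3.6 × 1533/1524 ≈ 3.62 kHz.
On reflection it acts as a source moving toward the stationary detector: f₂ = f₁ · v/(v − u) = 3.62 × 1524/1515 ≈ 3.64 kHz.
Equivalently f₂ = f₀ · (v + u)/(v − u).

3.64 kHz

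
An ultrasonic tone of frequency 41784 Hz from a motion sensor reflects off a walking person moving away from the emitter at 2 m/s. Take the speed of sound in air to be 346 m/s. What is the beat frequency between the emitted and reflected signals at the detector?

The walking person first receives the wave as a moving observer: f₁ = f₀ · (v − u)/v = 41784 × (346 − 2)/346 ≈ 41542 Hz.
The reflection then acts as a moving source: f₂ = f₁ · v/(v + u) ≈ 41304 Hz.
Beat frequency: |f₂ − f₀| = 2u·f₀/(v + u) = 2 × 2 × 41784/348 ≈ 480 Hz.

480 Hz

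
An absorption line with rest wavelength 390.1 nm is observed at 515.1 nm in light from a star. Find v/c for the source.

λ'/λ₀ = 1.3204 > 1 (redshift), so the source is receding.
λ'/λ₀ = √((1 + β)/(1 − β)) for a receding source ⇒ β = (r² − 1)/(r² + 1) with r = λ'/λ₀.
β = (1.7435 − 1)/(1.7435 + 1) ≈ 0.271.

0.271c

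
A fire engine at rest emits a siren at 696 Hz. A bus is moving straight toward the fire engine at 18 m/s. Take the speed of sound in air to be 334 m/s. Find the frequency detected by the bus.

734 Hz

Only the observer moves, toward the source, so f' = f · (v + v_o)/v.
f' = 696 × (334 + 18)/334 = 696 × 352/334 ≈ 734 Hz.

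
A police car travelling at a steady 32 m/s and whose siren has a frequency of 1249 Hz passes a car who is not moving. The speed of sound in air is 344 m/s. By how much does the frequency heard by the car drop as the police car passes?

Approaching: f₁ = f · v/(v − v_s) = 1249 × 344/312 ≈ 1377 Hz.
Receding: f₂ = f · v/(v + v_s) = 1249 × 344/376 ≈ 1143 Hz.
Drop: f₁ − f₂ = 2f·v·v_s/(v² − v_s²) = 2 × 1249 × 344 × 32/(344² − 32²) ≈ 234 Hz.

234 Hz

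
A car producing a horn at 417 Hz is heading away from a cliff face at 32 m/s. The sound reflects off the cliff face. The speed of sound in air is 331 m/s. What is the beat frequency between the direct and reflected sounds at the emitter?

74 Hz

The cliff face receives the sound from a moving source: f₁ = f₀ · v/(v + v_e) = 417 × 331/363 ≈ 380.2 Hz.
On the return leg the car is a moving observer: f₂ = f₁ · (v − v_e)/v = 380.2 × 299/331 ≈ 343.5 Hz.
Beat against the emitted tone: |f₂ − f₀| = 2v_e·f₀/(v + v_e) = 2 × 32 × 417/363 ≈ 74 Hz.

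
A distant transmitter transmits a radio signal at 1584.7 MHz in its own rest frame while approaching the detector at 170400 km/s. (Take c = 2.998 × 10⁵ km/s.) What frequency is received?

β = v/c = 170400/299800 = 0.5684.
Relativistic Doppler for frequency: f' = f₀ · √((1 + β)/(1 − β)).
f' = 1584.7 × √(1.5684/0.4316) = 1584.7 × 1.90623 ≈ 3020.8 MHz.

3020.8 MHz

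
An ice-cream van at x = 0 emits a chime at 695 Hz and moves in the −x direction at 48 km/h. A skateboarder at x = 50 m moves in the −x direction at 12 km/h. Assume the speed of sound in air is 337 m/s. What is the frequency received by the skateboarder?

675 Hz

48 km/h = 13.33 m/s; 12 km/h = 3.333 m/s.
The observer lies on the +x side, so the source is heading away from the observer and the observer is heading toward the source.
With source receding and observer approaching, f' = f · (v + v_o)/(v + v_s).
f' = 695 × (337 + 3.333)/(337 + 13.33) = 695 × 340.33/350.33 ≈ 675 Hz.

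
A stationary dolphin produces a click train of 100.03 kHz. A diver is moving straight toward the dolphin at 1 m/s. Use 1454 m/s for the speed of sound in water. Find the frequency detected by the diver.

Moving observer, stationary source: f' = f · (v + v_o)/v.
f' = 100.03 × (1454 + 1)/1454 = 100.03 × 1455/1454 ≈ 100.1 kHz.

100.1 kHz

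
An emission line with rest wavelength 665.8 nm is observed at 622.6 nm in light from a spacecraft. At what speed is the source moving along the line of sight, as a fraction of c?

λ'/λ₀ = 0.9351 < 1 (blueshift), so the source is approaching.
λ'/λ₀ = √((1 − β)/(1 + β)) for an approaching source ⇒ β = (1 − r²)/(1 + r²) with r = λ'/λ₀.
β = (1 − 0.8744)/(1 + 0.8744) ≈ 0.067.

0.067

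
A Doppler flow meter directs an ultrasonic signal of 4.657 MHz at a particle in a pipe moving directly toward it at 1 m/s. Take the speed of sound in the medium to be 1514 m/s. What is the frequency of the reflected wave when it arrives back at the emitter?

The particle in a pipe first receives the wave as a moving observer: f₁ = f₀ · (v + u)/v = 4.657 × (1514 + 1)/1514 ≈ 4.660 MHz.
On reflection it acts as a source moving toward the stationary detector: f₂ = f₁ · v/(v − u) = 4.660 × 1514/1513 ≈ 4.663 MHz.
Equivalently f₂ = f₀ · (v + u)/(v − u).

4.663 MHz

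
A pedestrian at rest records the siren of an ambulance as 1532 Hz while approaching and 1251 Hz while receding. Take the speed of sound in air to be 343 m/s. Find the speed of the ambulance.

35 m/s

f₁/f₂ = (v + v_s)/(v − v_s), so v_s = v · (f₁ − f₂)/(f₁ + f₂).
v_s = 343 × (1532 − 1251)/(1532 + 1251) = 343 × 281/2783 ≈ 35 m/s.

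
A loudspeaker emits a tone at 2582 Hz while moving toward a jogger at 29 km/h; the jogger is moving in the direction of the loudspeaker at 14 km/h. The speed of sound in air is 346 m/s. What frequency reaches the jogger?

29 km/h = 8.056 m/s; 14 km/h = 3.889 m/s.
General Doppler shift: f' = f · (v + v_o)/(v − v_s).
f' = 2582 × (346 + 3.889)/(346 − 8.056) = 2582 × 349.89/337.94 ≈ 2673 Hz.

2673 Hz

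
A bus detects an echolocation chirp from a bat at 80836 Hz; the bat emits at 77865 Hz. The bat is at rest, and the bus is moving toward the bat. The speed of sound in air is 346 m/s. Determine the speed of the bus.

13.2 m/s

f' = f · (v + v_o)/v ⇒ v_o = v · |f'/f − 1|.
v_o = 346 × |80836/77865 − 1| = 346 × 0.03816 ≈ 13.2 m/s.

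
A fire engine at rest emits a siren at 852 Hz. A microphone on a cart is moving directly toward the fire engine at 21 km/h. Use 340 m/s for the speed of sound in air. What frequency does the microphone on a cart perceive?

867 Hz

21 km/h = 5.833 m/s.
Moving observer, stationary source: f' = f · (v + v_o)/v.
f' = 852 × (340 + 5.833)/340 = 852 × 345.83/340 ≈ 867 Hz.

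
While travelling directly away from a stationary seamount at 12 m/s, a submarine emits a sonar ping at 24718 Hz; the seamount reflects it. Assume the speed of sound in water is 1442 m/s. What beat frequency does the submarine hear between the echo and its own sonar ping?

408 Hz

The seamount receives the sound from a moving source: f₁ = f₀ · v/(v + v_e) = 24718 × 1442/1454 ≈ 24514 Hz.
On the return leg the submarine is a moving observer: f₂ = f₁ · (v − v_e)/v = 24514 × 1430/1442 ≈ 24310 Hz.
Beat against the emitted tone: |f₂ − f₀| = 2v_e·f₀/(v + v_e) = 2 × 12 × 24718/1454 ≈ 408 Hz.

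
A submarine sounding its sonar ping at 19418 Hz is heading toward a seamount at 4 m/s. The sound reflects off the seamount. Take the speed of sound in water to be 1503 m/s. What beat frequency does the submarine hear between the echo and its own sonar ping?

The seamount receives the sound from a moving source: f₁ = f₀ · v/(v − v_e) = 19418 × 1503/1499 ≈ 19469.8 Hz.
On the return leg the submarine is a moving observer: f₂ = f₁ · (v + v_e)/v = 19469.8 × 1507/1503 ≈ 19521.6 Hz.
Equivalently f₂ = f₀ · (v + v_e)/(v − v_e).
Beat against the emitted tone: |f₂ − f₀| = 2v_e·f₀/(v − v_e) = 2 × 4 × 19418/1499 ≈ 104 Hz.

104 Hz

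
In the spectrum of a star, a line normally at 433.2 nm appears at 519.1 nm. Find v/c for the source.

λ'/λ₀ = 1.1983 > 1 (redshift), so the source is receding.
λ'/λ₀ = √((1 + β)/(1 − β)) for a receding source ⇒ β = (r² − 1)/(r² + 1) with r = λ'/λ₀.
β = (1.4359 − 1)/(1.4359 + 1) ≈ 0.179.

0.179c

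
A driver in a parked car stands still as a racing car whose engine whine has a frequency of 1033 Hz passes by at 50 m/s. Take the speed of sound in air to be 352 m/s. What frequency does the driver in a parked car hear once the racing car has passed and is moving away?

905 Hz

Receding: f₂ = f · v/(v + v_s) = 1033 × 352/402 ≈ 905 Hz.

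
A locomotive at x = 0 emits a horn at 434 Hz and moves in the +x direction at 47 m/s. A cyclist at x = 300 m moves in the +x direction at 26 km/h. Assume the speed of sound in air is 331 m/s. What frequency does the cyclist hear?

26 km/h = 7.222 m/s.
The observer lies on the +x side, so the source is heading toward the observer and the observer is heading away from the source.
General Doppler shift: f' = f · (v − v_o)/(v − v_s).
f' = 434 × (331 − 7.222)/(331 − 47) = 434 × 323.78/284 ≈ 495 Hz.

495 Hz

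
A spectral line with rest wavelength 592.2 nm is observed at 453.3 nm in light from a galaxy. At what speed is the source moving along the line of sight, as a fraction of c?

λ'/λ₀ = 0.7655 < 1 (blueshift), so the source is approaching.
λ'/λ₀ = √((1 − β)/(1 + β)) for an approaching source ⇒ β = (1 − r²)/(1 + r²) with r = λ'/λ₀.
β = (1 − 0.5859)/(1 + 0.5859) ≈ 0.261.

0.261c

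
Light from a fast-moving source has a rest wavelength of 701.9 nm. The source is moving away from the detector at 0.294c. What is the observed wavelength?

Relativistic Doppler for wavelength: λ' = λ₀ · √((1 + β)/(1 − β)).
λ' = 701.9 × √(1.2940/0.7060) = 701.9 × 1.35383 ≈ 950.3 nm.

950.3 nm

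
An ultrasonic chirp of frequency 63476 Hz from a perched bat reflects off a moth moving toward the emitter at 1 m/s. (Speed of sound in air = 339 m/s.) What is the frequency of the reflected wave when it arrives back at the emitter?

63852 Hz

At the moth (a moving observer), f₁ = f₀ · (v + u)/v = 63476 × 340/339 ≈ 63663 Hz.
The reflection then acts as a moving source: f₂ = f₁ · v/(v − u) ≈ 63852 Hz.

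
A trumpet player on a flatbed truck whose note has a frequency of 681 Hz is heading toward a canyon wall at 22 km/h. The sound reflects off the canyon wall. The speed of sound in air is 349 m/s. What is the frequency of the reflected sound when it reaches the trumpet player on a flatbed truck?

705 Hz

22 km/h = 6.111 m/s.
The canyon wall receives the sound from a moving source: f₁ = f₀ · v/(v − v_e) = 681 × 349/342.89 ≈ 693 Hz.
On the return leg the trumpet player on a flatbed truck is a moving observer: f₂ = f₁ · (v + v_e)/v = 693 × 355.11/349 ≈ 705 Hz.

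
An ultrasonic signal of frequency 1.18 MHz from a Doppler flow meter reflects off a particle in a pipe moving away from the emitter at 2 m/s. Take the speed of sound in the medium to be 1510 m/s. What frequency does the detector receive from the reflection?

The particle in a pipe first receives the wave as a moving observer: f₁ = f₀ · (v − u)/v = 1.18 × (1510 − 2)/1510 ≈ 1.1784 MHz.
The reflection then acts as a moving source: f₂ = f₁ · v/(v + u) ≈ 1.1769 MHz.
Equivalently f₂ = f₀ · (v − u)/(v + u).

1.1769 MHz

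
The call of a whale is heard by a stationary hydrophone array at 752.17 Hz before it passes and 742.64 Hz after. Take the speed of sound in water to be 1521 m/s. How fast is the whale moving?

f₁/f₂ = (v + v_s)/(v − v_s), so v_s = v · (f₁ − f₂)/(f₁ + f₂).
v_s = 1521 × (752.17 − 742.64)/(752.17 + 742.64) = 1521 × 9.53/1494.81 ≈ 9.7 m/s.

9.7 m/s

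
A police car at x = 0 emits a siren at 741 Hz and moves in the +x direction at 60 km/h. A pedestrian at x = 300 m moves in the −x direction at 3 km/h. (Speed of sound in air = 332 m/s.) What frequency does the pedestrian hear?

60 km/h = 16.67 m/s; 3 km/h = 0.8333 m/s.
The observer lies on the +x side, so the source is heading toward the observer and the observer is heading toward the source.
General Doppler shift: f' = f · (v + v_o)/(v − v_s).
f' = 741 × (332 + 0.8333)/(332 − 16.67) = 741 × 332.83/315.33 ≈ 782 Hz.

782 Hz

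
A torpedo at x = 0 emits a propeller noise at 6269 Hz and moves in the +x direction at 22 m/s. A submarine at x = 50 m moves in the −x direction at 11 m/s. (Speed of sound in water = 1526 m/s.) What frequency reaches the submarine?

6407 Hz

The observer lies on the +x side, so the source is heading toward the observer and the observer is heading toward the source.
With source approaching and observer approaching, f' = f · (v + v_o)/(v − v_s).
f' = 6269 × (1526 + 11)/(1526 − 22) = 6269 × 1537/1504 ≈ 6407 Hz.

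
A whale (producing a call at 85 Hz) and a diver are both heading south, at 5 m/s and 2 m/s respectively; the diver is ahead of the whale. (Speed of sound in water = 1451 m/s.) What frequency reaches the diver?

The diver is ahead, so the whale is moving toward it while the diver is moving away from the whale.
Both move, so f' = f · (v − v_o)/(v − v_s).
f' = 85 × (1451 − 2)/(1451 − 5) = 85 × 1449/1446 ≈ 85 Hz.

85 Hz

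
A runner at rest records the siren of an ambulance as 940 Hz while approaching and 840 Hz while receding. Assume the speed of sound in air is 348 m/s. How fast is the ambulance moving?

f₁/f₂ = (v + v_s)/(v − v_s), so v_s = v · (f₁ − f₂)/(f₁ + f₂).
v_s = 348 × (940 − 840)/(940 + 840) = 348 × 100/1780 ≈ 19.6 m/s.

19.6 m/s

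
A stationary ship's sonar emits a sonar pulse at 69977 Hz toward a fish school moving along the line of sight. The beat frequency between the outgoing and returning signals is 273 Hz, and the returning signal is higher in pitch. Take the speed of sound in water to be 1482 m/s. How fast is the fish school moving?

Double Doppler shift off a moving reflector: f₂ = f₀ · (v + u)/(v − u) (u > 0 toward emitter).
Returning signal is higher, so f₂ = f₀ + Δf = 69977 + 273 = 70250 Hz.
Rearranging, u = v · (f₂ − f₀)/(f₂ + f₀) = 1482 × 273/140227 ≈ 2.89 m/s.
So the fish school is moving at 2.89 m/s toward the emitter.

2.89 m/s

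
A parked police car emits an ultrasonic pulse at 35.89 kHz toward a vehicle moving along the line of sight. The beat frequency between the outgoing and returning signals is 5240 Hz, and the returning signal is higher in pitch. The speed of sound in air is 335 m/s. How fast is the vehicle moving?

Double Doppler shift off a moving reflector: f₂ = f₀ · (v + u)/(v − u) (u > 0 toward emitter).
Returning signal is higher, so f₂ = f₀ + Δf = 35890 + 5240 = 41130 Hz.
Rearranging, u = v · (f₂ − f₀)/(f₂ + f₀) = 335 × 5240/77020 ≈ 22.8 m/s.
So the vehicle is moving at 22.8 m/s toward the emitter.

22.8 m/s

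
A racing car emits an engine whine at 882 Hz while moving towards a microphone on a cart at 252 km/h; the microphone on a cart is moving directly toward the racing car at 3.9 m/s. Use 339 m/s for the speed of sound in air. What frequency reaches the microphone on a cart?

1124 Hz

252 km/h = 70 m/s.
With source approaching and observer approaching, f' = f · (v + v_o)/(v − v_s).
f' = 882 × (339 + 3.9)/(339 − 70) = 882 × 342.9/269 ≈ 1124 Hz.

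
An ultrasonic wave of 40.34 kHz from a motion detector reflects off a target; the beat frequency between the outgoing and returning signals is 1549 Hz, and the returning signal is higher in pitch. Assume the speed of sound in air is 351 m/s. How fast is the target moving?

Double Doppler shift off a moving reflector: f₂ = f₀ · (v + u)/(v − u) (u > 0 toward emitter).
Returning signal is higher, so f₂ = f₀ + Δf = 40340 + 1549 = 41889 Hz.
Rearranging, u = v · (f₂ − f₀)/(f₂ + f₀) = 351 × 1549/82229 ≈ 6.6 m/s.
So the target is moving at 6.6 m/s toward the emitter.

6.6 m/s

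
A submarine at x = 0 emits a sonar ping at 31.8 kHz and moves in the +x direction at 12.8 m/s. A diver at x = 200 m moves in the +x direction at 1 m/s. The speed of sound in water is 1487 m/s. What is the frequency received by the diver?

The observer lies on the +x side, so the source is heading toward the observer and the observer is heading away from the source.
With source approaching and observer receding, f' = f · (v − v_o)/(v − v_s).
f' = 31.8 × (1487 − 1)/(1487 − 12.8) = 31.8 × 1486/1474.2 ≈ 32.1 kHz.

32.1 kHz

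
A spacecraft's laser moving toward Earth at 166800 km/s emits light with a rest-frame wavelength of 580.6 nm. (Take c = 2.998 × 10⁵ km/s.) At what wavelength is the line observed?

310.0 nm

β = v/c = 166800/299800 = 0.5564.
Relativistic Doppler for wavelength: λ' = λ₀ · √((1 − β)/(1 + β)).
λ' = 580.6 × √(0.4436/1.5564) = 580.6 × 0.53389 ≈ 310.0 nm.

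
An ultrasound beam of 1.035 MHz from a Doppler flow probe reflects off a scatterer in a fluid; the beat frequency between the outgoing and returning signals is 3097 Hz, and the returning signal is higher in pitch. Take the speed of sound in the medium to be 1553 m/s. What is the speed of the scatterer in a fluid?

2.32 m/s

Double Doppler shift off a moving reflector: f₂ = f₀ · (v + u)/(v − u) (u > 0 toward emitter).
Returning signal is higher, so f₂ = f₀ + Δf = 1035000 + 3097 = 1038097 Hz.
Rearranging, u = v · (f₂ − f₀)/(f₂ + f₀) = 1553 × 3097/2073097 ≈ 2.32 m/s.
So the scatterer in a fluid is moving at 2.32 m/s toward the emitter.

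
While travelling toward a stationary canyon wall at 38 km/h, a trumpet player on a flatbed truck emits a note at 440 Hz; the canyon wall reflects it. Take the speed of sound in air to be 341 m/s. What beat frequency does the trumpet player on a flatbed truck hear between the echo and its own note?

28.1 Hz

38 km/h = 10.56 m/s.
The canyon wall receives the sound from a moving source: f₁ = f₀ · v/(v − v_e) = 440 × 341/330.44 ≈ 454.1 Hz.
On the return leg the trumpet player on a flatbed truck is a moving observer: f₂ = f₁ · (v + v_e)/v = 454.1 × 351.56/341 ≈ 468.1 Hz.
Beat against the emitted tone: |f₂ − f₀| = 2v_e·f₀/(v − v_e) = 2 × 10.56 × 440/330.44 ≈ 28.1 Hz.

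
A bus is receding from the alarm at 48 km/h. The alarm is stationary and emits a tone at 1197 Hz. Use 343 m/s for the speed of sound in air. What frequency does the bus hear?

48 km/h = 13.33 m/s.
Moving observer, stationary source: f' = f · (v − v_o)/v.
f' = 1197 × (343 − 13.33)/343 = 1197 × 329.67/343 ≈ 1150 Hz.

1150 Hz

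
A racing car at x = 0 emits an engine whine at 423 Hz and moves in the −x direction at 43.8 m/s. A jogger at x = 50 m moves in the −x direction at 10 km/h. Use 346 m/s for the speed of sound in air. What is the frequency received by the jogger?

10 km/h = 2.778 m/s.
The observer lies on the +x side, so the source is heading away from the observer and the observer is heading toward the source.
With source receding and observer approaching, f' = f · (v + v_o)/(v + v_s).
f' = 423 × (346 + 2.778)/(346 + 43.8) = 423 × 348.78/389.8 ≈ 378 Hz.

378 Hz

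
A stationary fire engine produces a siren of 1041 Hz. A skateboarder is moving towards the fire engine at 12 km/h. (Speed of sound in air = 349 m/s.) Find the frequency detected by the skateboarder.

1051 Hz

12 km/h = 3.333 m/s.
Only the observer moves, toward the source, so f' = f · (v + v_o)/v.
f' = 1041 × (349 + 3.333)/349 = 1041 × 352.33/349 ≈ 1051 Hz.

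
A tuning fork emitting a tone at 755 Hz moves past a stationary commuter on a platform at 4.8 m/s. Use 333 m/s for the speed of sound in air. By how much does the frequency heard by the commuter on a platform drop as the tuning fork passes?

21.8 Hz

Approaching: f₁ = f · v/(v − v_s) = 755 × 333/328.2 ≈ 766.0 Hz.
Receding: f₂ = f · v/(v + v_s) = 755 × 333/337.8 ≈ 744.3 Hz.
Drop: f₁ − f₂ = 2f·v·v_s/(v² − v_s²) = 2 × 755 × 333 × 4.8/(333² − 4.8²) ≈ 21.8 Hz.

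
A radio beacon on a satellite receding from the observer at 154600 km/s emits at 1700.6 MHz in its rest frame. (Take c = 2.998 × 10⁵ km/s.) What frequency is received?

β = v/c = 154600/299800 = 0.5157.
Relativistic Doppler for frequency: f' = f₀ · √((1 − β)/(1 + β)).
f' = 1700.6 × √(0.4843/1.5157) = 1700.6 × 0.56528 ≈ 961.3 MHz.

961.3 MHz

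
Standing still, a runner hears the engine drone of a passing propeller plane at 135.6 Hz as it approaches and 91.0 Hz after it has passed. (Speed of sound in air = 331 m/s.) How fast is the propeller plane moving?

65 m/s

f₁/f₂ = (v + v_s)/(v − v_s), so v_s = v · (f₁ − f₂)/(f₁ + f₂).
v_s = 331 × (135.6 − 91.0)/(135.6 + 91.0) = 331 × 44.6/226.6 ≈ 65 m/s.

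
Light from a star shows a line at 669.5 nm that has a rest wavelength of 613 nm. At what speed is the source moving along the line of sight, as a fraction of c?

0.088c

λ'/λ₀ = 1.0922 > 1 (redshift), so the source is receding.
λ'/λ₀ = √((1 + β)/(1 − β)) for a receding source ⇒ β = (r² − 1)/(r² + 1) with r = λ'/λ₀.
β = (1.1928 − 1)/(1.1928 + 1) ≈ 0.088.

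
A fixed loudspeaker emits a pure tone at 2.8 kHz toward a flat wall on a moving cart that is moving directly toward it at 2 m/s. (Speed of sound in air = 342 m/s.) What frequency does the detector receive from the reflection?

The flat wall on a moving cart first receives the wave as a moving observer: f₁ = f₀ · (v + u)/v = 2.8 × (342 + 2)/342 ≈ 2.82 kHz.
The reflection then acts as a moving source: f₂ = f₁ · v/(v − u) ≈ 2.83 kHz.

2.83 kHz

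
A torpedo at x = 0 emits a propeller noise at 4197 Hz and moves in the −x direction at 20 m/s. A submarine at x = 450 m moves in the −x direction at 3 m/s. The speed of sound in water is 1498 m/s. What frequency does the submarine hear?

4150 Hz

The observer lies on the +x side, so the source is heading away from the observer and the observer is heading toward the source.
Both move, so f' = f · (v + v_o)/(v + v_s).
f' = 4197 × (1498 + 3)/(1498 + 20) = 4197 × 1501/1518 ≈ 4150 Hz.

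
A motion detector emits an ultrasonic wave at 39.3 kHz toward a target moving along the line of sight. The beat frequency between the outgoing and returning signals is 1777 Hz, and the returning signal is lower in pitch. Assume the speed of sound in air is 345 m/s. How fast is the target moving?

Double Doppler shift off a moving reflector: f₂ = f₀ · (v + u)/(v − u) (u > 0 toward emitter).
Returning signal is lower, so f₂ = f₀ − Δf = 39300 − 1777 = 37523 Hz.
Rearranging, u = v · (f₂ − f₀)/(f₂ + f₀) = 345 × -1777/76823 ≈ -8.0 m/s.
So the target is moving at 8.0 m/s away from the emitter.

8.0 m/s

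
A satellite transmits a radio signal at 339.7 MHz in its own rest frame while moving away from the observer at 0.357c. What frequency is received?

233.8 MHz

Relativistic Doppler for frequency: f' = f₀ · √((1 − β)/(1 + β)).
f' = 339.7 × √(0.6430/1.3570) = 339.7 × 0.68836 ≈ 233.8 MHz.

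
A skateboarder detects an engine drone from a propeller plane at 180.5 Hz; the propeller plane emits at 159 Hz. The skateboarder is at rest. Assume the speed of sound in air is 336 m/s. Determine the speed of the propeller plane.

40 m/s

f' > f, so the propeller plane is approaching.
f' = f · v/(v − v_s) ⇒ v_s = v · |1 − f/f'|.
v_s = 336 × |1 − 159/180.5| = 336 × 0.1191 ≈ 40 m/s.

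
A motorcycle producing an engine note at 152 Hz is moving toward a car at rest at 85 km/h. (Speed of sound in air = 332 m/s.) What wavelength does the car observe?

85 km/h = 23.61 m/s.
Moving source, stationary observer: f' = f · v/(v − v_s) since the source is approaching.
f' = 152 × 332/(332 − 23.61) ≈ 164 Hz.
λ' = v/f' = 332/163.638 ≈ 2.03 m.

2.03 m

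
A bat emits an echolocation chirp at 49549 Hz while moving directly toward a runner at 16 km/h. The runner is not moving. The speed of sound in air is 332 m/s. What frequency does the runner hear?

50221 Hz

16 km/h = 4.444 m/s.
Moving source, stationary observer: f' = f · v/(v − v_s) since the source is approaching.
f' = 49549 × 332/(332 − 4.444) = 49549 × 332/327.6 ≈ 50221 Hz.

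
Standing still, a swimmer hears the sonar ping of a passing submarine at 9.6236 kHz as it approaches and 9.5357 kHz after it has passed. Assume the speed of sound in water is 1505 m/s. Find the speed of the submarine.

f₁/f₂ = (v + v_s)/(v − v_s), so v_s = v · (f₁ − f₂)/(f₁ + f₂).
v_s = 1505 × (9.6236 − 9.5357)/(9.6236 + 9.5357) = 1505 × 0.0879/19.1593 ≈ 6.9 m/s.

6.9 m/s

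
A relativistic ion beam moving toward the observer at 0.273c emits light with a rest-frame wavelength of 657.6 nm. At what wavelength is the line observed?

Relativistic Doppler for wavelength: λ' = λ₀ · √((1 − β)/(1 + β)).
λ' = 657.6 × √(0.7270/1.2730) = 657.6 × 0.75571 ≈ 497.0 nm.

497.0 nm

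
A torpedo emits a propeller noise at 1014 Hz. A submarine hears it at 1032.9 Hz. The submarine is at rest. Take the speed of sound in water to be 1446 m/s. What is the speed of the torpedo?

26 m/s

f' > f, so the torpedo is approaching.
f' = f · v/(v − v_s) ⇒ v_s = v · |1 − f/f'|.
v_s = 1446 × |1 − 1014/1032.9| = 1446 × 0.0183 ≈ 26 m/s.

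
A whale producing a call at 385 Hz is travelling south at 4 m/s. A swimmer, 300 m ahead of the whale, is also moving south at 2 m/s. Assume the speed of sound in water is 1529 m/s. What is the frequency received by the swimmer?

386 Hz

The swimmer is ahead, so the whale is moving toward it while the swimmer is moving away from the whale.
With source approaching and observer receding, f' = f · (v − v_o)/(v − v_s).
f' = 385 × (1529 − 2)/(1529 − 4) = 385 × 1527/1525 ≈ 386 Hz.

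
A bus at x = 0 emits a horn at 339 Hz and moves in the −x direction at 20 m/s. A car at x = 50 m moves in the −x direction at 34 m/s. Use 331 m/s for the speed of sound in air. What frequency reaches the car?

353 Hz

The observer lies on the +x side, so the source is heading away from the observer and the observer is heading toward the source.
With source receding and observer approaching, f' = f · (v + v_o)/(v + v_s).
f' = 339 × (331 + 34)/(331 + 20) = 339 × 365/351 ≈ 353 Hz.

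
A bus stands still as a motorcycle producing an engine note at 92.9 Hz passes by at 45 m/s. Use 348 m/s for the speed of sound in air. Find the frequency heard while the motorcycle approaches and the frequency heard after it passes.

107 Hz approaching; 82 Hz receding

Approaching: f₁ = f · v/(v − v_s) = 92.9 × 348/303 ≈ 107 Hz.
Receding: f₂ = f · v/(v + v_s) = 92.9 × 348/393 ≈ 82 Hz.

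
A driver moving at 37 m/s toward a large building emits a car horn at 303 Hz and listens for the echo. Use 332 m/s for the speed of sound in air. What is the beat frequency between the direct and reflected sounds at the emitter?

The large building receives the sound from a moving source: f₁ = f₀ · v/(v − v_e) = 303 × 332/295 ≈ 341.0 Hz.
On the return leg the driver is a moving observer: f₂ = f₁ · (v + v_e)/v = 341.0 × 369/332 ≈ 379.0 Hz.
Beat against the emitted tone: |f₂ − f₀| = 2v_e·f₀/(v − v_e) = 2 × 37 × 303/295 ≈ 76 Hz.

76 Hz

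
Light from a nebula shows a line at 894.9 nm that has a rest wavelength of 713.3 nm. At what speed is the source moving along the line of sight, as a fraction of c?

0.223

λ'/λ₀ = 1.2546 > 1 (redshift), so the source is receding.
λ'/λ₀ = √((1 + β)/(1 − β)) for a receding source ⇒ β = (r² − 1)/(r² + 1) with r = λ'/λ₀.
β = (1.5740 − 1)/(1.5740 + 1) ≈ 0.223.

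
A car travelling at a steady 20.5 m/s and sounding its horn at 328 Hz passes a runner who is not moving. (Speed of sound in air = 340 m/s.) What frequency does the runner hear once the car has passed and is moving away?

309 Hz

Receding: f₂ = f · v/(v + v_s) = 328 × 340/360.5 ≈ 309 Hz.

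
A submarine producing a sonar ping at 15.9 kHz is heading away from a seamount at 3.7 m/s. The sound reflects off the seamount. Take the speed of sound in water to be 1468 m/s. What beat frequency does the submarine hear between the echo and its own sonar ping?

80 Hz

The seamount receives the sound from a moving source: f₁ = f₀ · v/(v + v_e) = 15.9 × 1468/1471.7 ≈ 15.8600 kHz.
On the return leg the submarine is a moving observer: f₂ = f₁ · (v − v_e)/v = 15.8600 × 1464.3/1468 ≈ 15.8201 kHz.
Equivalently f₂ = f₀ · (v − v_e)/(v + v_e).
Beat against the emitted tone (with f₀ = 15900 Hz): |f₂ − f₀| = 2v_e·f₀/(v + v_e) = 2 × 3.7 × 15900/1471.7 ≈ 80 Hz.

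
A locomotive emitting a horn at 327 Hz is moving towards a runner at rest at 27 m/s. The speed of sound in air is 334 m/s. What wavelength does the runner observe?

Only the source moves, toward the listener, so f' = f · v/(v − v_s).
f' = 327 × 334/(334 − 27) ≈ 356 Hz.
λ' = v/f' = 334/355.759 ≈ 93.9 cm.

93.9 cm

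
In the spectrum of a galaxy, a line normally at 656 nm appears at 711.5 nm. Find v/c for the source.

0.081c

λ'/λ₀ = 1.0846 > 1 (redshift), so the source is receding.
λ'/λ₀ = √((1 + β)/(1 − β)) for a receding source ⇒ β = (r² − 1)/(r² + 1) with r = λ'/λ₀.
β = (1.1764 − 1)/(1.1764 + 1) ≈ 0.081.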